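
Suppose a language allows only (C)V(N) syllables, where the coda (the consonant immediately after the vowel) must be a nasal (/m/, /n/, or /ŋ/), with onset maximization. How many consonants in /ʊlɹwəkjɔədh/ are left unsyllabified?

5

The consonants /l/, /ɹ/, /k/, /d/, /h/ cannot be parsed into a legal (C)V(N) syllable (only a nasal (/m/, /n/, or /ŋ/) is licensed in coda position; onsets are limited to one consonant).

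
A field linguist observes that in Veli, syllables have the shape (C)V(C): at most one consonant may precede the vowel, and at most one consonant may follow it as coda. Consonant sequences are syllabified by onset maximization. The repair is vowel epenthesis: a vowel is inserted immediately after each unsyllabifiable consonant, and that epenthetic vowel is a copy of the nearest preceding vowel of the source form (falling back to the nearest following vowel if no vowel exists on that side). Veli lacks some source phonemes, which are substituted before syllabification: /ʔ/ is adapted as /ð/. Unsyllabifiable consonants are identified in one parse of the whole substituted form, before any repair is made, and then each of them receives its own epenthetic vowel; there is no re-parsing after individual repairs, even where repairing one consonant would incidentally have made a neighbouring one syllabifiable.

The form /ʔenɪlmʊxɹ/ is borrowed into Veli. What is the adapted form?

ðenɪlmʊxɹʊ

Substitution: /ʔ/ → /ð/, giving /ðenɪlmʊxɹ/.
Under (C)V(C), the unsyllabifiable consonants are /ɹ/ (at most one coda consonant is licensed; onsets are limited to one consonant).
Each unlicensed consonant becomes the onset of a new syllable: /ɹ/ → /ɹʊ/.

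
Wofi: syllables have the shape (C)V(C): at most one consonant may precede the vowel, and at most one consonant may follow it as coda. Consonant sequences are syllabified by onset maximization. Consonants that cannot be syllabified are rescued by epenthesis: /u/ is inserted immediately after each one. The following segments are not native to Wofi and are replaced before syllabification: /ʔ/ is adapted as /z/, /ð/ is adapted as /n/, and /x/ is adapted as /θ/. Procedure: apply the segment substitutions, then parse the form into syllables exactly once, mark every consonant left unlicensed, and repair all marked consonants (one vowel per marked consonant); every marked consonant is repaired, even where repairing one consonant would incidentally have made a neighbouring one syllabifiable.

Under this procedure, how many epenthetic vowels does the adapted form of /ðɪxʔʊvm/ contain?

After substitution the input is /nɪθzʊvm/.
The unsyllabifiable consonants are /m/; each receives one epenthetic vowel.

1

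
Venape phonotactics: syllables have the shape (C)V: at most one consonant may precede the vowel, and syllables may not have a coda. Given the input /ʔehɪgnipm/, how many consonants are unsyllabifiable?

The consonants /g/, /p/, /m/ cannot be parsed into a legal (C)V syllable (no codas are permitted; onsets are limited to one consonant).

3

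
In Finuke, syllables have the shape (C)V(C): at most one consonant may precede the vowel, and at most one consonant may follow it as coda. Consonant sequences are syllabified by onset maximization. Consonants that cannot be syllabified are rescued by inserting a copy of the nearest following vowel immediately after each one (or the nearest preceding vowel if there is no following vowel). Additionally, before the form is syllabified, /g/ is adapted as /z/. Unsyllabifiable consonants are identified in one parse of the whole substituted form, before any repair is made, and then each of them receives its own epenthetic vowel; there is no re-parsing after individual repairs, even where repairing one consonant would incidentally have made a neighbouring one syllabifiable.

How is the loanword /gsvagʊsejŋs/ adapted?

zasavazʊsejŋese

Substitution: /g/ → /z/, giving /zsvazʊsejŋs/.
The consonants /z/, /s/, /ŋ/, /s/ cannot be parsed into a legal (C)V(C) syllable (at most one coda consonant is licensed; onsets are limited to one consonant).
Each unlicensed consonant becomes the onset of a new syllable: /z/ → /za/, /s/ → /sa/, /ŋ/ → /ŋe/, /s/ → /se/.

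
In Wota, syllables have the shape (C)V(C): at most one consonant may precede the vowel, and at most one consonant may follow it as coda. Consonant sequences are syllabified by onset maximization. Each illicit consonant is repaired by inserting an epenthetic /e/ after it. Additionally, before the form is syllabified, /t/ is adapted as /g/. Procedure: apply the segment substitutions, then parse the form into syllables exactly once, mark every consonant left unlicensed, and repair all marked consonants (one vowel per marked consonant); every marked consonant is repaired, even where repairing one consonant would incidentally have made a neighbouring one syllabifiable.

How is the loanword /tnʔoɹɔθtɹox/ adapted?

Substitution: /t/ → /g/, giving /gnʔoɹɔθgɹox/.
Syllabifying with onset maximization leaves /g/, /n/, /g/ stranded (at most one coda consonant is licensed; onsets are limited to one consonant).
Inserting the epenthetic vowel yields /g/ → /ge/, /n/ → /ne/, /g/ → /ge/.

geneʔoɹɔθgeɹox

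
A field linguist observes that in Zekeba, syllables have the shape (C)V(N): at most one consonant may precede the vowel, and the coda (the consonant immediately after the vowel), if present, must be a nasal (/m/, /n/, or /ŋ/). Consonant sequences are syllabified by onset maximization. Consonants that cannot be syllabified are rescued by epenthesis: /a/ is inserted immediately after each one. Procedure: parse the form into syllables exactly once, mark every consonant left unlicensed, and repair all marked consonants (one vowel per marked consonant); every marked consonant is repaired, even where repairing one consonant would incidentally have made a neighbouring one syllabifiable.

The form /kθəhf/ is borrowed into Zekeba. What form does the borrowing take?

Syllabifying with onset maximization leaves /k/, /h/, /f/ stranded (only a nasal (/m/, /n/, or /ŋ/) is licensed in coda position; onsets are limited to one consonant).
Each unlicensed consonant becomes the onset of a new syllable: /k/ → /ka/, /h/ → /ha/, /f/ → /fa/.

kaθəhafa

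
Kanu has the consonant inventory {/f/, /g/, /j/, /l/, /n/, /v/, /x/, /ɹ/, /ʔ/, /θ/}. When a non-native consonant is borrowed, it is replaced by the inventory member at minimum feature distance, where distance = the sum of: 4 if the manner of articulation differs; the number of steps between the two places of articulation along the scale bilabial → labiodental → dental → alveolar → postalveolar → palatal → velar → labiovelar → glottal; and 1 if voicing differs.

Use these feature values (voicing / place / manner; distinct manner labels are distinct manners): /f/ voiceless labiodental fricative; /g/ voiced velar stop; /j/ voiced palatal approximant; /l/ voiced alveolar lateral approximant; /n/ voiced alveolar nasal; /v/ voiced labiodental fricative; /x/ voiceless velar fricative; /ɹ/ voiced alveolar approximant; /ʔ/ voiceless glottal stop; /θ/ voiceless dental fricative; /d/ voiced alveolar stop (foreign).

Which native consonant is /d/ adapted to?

/g/ is closest: same manner (stop), place distance 3 (alveolar→velar), same voicing; total 3. Next closest is /l/ at distance 4.

g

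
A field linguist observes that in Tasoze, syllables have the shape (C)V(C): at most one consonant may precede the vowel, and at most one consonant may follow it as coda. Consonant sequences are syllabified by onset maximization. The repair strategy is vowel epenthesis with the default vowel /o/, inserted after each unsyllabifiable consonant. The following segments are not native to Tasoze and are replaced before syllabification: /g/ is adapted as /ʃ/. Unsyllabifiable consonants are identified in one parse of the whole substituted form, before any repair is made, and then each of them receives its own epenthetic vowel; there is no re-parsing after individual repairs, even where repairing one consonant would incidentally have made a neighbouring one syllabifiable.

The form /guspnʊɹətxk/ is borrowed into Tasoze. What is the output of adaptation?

ʃusponʊɹətxoko

Substitution: /g/ → /ʃ/, giving /ʃuspnʊɹətxk/.
Syllabifying with onset maximization leaves /p/, /x/, /k/ stranded (at most one coda consonant is licensed; onsets are limited to one consonant).
Epenthesis after each stranded consonant: /p/ → /po/, /x/ → /xo/, /k/ → /ko/.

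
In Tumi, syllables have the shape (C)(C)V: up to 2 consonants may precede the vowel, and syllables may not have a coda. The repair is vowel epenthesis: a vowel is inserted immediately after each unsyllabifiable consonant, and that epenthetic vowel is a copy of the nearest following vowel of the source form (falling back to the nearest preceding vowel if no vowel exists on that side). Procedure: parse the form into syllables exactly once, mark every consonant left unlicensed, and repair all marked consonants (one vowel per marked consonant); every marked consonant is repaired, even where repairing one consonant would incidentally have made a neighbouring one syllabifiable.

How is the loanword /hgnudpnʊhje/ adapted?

hugnudʊpnʊhje

The consonants /h/, /d/ cannot be parsed into a legal (C)(C)V syllable (no codas are permitted; onsets may contain at most 2 consonants).
Each unlicensed consonant becomes the onset of a new syllable: /h/ → /hu/, /d/ → /dʊ/.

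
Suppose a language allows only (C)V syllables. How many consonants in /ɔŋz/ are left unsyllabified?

Syllabifying with onset maximization leaves /ŋ/, /z/ stranded (no codas are permitted; onsets are limited to one consonant).

2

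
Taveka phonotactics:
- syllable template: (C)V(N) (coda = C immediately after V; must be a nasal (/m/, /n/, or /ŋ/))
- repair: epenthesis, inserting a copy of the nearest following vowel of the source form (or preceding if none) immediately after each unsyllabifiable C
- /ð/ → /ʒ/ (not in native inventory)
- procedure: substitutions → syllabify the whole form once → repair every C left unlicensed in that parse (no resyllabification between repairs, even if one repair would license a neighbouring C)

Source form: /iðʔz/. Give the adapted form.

Substitution: /ð/ → /ʒ/, giving /iʒʔz/.
Syllabifying with onset maximization leaves /ʒ/, /ʔ/, /z/ stranded (only a nasal (/m/, /n/, or /ŋ/) is licensed in coda position; onsets are limited to one consonant).
Each unlicensed consonant becomes the onset of a new syllable: /ʒ/ → /ʒi/, /ʔ/ → /ʔi/, /z/ → /zi/.

iʒiʔizi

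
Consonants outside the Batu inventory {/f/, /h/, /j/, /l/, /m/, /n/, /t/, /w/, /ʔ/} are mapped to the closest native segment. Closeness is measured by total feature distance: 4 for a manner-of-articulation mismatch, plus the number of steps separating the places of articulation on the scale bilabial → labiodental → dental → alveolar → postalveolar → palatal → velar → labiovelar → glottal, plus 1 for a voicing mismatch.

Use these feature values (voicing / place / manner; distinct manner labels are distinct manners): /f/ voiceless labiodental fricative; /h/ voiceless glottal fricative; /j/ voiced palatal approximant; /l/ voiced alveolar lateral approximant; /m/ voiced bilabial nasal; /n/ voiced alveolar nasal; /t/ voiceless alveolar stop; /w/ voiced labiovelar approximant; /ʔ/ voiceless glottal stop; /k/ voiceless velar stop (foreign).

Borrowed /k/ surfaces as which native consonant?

ʔ

/ʔ/ is closest: same manner (stop), place distance 2 (velar→glottal), same voicing; total 2. Next closest is /t/ at distance 3.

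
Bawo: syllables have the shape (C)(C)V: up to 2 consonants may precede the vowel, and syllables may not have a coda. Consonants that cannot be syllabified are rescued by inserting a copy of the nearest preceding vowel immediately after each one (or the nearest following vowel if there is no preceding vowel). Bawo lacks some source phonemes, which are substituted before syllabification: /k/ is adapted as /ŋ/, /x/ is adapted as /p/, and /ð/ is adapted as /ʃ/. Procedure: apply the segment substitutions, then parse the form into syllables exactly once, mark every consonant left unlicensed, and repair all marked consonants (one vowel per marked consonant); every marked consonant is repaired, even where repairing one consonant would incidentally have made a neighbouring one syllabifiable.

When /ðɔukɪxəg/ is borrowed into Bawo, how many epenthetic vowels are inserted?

1

After substitution the input is /ʃɔuŋɪpəg/.
The unsyllabifiable consonants are /g/; each receives one epenthetic vowel.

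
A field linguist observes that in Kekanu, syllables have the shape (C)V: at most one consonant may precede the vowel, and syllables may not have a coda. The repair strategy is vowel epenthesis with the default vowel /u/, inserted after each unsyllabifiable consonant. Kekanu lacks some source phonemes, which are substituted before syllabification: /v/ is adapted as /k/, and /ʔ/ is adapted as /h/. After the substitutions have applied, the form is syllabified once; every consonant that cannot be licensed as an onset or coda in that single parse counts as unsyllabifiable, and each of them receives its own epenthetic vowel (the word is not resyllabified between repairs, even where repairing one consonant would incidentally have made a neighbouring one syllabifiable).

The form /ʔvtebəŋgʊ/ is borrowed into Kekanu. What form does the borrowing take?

hukutebəŋugʊ

Substitution: /ʔ/ → /h/, /v/ → /k/, giving /hktebəŋgʊ/.
The consonants /h/, /k/, /ŋ/ cannot be parsed into a legal (C)V syllable (no codas are permitted; onsets are limited to one consonant).
Epenthesis after each stranded consonant: /h/ → /hu/, /k/ → /ku/, /ŋ/ → /ŋu/.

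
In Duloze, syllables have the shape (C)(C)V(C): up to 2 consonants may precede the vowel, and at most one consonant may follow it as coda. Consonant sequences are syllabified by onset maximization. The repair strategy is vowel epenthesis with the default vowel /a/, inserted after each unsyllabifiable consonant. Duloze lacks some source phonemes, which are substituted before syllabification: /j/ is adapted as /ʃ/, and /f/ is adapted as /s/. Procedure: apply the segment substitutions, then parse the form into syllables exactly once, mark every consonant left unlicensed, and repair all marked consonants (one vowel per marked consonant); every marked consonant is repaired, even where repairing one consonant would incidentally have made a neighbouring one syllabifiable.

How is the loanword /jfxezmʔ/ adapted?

Substitution: /j/ → /ʃ/, /f/ → /s/, giving /ʃsxezmʔ/.
Under (C)(C)V(C), the unsyllabifiable consonants are /ʃ/, /m/, /ʔ/ (at most one coda consonant is licensed; onsets may contain at most 2 consonants).
Epenthesis after each stranded consonant: /ʃ/ → /ʃa/, /m/ → /ma/, /ʔ/ → /ʔa/.

ʃasxezmaʔa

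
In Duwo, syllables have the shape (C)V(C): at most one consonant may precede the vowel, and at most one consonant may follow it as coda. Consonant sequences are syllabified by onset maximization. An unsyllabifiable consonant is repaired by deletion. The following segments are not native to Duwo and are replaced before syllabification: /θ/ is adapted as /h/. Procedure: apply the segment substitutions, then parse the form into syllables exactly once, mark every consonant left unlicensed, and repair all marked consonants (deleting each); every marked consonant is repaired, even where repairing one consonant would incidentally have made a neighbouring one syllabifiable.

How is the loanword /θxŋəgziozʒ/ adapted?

ŋəgzioz

Substitution: /θ/ → /h/, giving /hxŋəgziozʒ/.
Under (C)V(C), the unsyllabifiable consonants are /h/, /x/, /ʒ/ (at most one coda consonant is licensed; onsets are limited to one consonant).
Deleting the stranded consonants removes /h/, /x/, /ʒ/.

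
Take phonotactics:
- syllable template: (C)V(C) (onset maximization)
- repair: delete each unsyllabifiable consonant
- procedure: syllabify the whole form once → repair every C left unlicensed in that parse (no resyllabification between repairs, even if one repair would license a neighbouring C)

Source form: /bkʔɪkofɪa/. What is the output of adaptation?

Under (C)V(C), the unsyllabifiable consonants are /b/, /k/ (at most one coda consonant is licensed; onsets are limited to one consonant).
Deleting the stranded consonants removes /b/, /k/.

ʔɪkofɪa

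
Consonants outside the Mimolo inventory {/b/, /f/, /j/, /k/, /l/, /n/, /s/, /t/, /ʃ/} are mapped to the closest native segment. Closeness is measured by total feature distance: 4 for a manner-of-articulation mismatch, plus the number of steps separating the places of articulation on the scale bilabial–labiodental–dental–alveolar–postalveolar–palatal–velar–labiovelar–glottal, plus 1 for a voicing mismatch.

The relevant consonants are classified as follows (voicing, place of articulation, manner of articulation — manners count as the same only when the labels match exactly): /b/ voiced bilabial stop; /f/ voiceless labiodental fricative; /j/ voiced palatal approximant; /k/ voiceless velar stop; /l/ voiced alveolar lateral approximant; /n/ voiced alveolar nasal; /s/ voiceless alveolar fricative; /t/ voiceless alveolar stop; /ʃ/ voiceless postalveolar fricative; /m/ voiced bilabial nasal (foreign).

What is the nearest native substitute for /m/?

/n/ is closest: same manner (nasal), place distance 3 (bilabial→alveolar), same voicing; total 3. Next closest is /b/ at distance 4.

n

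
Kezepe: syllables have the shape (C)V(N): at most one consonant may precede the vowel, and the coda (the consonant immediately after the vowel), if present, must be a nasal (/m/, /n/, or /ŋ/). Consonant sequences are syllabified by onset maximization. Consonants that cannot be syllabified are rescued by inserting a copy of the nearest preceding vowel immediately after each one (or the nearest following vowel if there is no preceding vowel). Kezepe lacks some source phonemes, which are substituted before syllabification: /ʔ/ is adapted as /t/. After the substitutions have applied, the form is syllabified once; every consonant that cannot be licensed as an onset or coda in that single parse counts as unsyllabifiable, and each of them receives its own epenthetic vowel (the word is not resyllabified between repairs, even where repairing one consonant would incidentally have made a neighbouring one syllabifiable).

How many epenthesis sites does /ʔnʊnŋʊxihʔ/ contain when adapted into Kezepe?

After substitution the input is /tnʊnŋʊxiht/.
The unsyllabifiable consonants are /t/, /h/, /t/; each receives one epenthetic vowel.

3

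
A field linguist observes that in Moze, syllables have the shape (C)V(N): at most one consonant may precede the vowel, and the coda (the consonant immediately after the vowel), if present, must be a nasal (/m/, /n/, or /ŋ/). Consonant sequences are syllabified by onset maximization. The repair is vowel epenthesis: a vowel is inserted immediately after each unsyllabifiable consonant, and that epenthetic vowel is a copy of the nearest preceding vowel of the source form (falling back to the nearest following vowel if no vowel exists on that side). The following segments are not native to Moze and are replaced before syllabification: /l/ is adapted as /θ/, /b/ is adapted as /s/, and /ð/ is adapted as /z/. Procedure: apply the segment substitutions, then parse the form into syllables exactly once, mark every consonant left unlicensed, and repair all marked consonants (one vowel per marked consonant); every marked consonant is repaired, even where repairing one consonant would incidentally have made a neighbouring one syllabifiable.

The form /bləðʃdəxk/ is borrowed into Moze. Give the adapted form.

Substitution: /b/ → /s/, /l/ → /θ/, /ð/ → /z/, giving /sθəzʃdəxk/.
Syllabifying with onset maximization leaves /s/, /z/, /ʃ/, /x/, /k/ stranded (only a nasal (/m/, /n/, or /ŋ/) is licensed in coda position; onsets are limited to one consonant).
Each unlicensed consonant becomes the onset of a new syllable: /s/ → /sə/, /z/ → /zə/, /ʃ/ → /ʃə/, /x/ → /xə/, /k/ → /kə/.

səθəzəʃədəxəkə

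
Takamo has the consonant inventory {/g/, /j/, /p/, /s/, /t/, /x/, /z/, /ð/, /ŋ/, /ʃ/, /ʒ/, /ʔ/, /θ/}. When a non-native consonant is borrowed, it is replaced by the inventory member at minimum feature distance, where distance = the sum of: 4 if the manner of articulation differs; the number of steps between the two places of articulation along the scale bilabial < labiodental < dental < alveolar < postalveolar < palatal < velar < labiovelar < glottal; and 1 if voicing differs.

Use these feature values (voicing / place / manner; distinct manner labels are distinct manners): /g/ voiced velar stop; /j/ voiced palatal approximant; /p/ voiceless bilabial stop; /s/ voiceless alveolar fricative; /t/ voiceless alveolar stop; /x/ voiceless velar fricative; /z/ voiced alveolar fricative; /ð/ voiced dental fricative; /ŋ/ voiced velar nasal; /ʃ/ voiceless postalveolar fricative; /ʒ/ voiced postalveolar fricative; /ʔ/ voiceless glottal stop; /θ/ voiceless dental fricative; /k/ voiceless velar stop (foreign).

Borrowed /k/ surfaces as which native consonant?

g

/g/ is closest: same manner (stop), place distance 0 (velar→velar), voicing differs (+1); total 1. Next closest is /ʔ/ at distance 2.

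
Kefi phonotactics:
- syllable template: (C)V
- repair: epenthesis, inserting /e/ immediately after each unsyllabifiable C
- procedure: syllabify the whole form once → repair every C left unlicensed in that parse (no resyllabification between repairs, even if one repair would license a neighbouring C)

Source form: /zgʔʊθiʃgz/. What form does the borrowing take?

zegeʔʊθiʃegeze

The consonants /z/, /g/, /ʃ/, /g/, /z/ cannot be parsed into a legal (C)V syllable (no codas are permitted; onsets are limited to one consonant).
Inserting the epenthetic vowel yields /z/ → /ze/, /g/ → /ge/, /ʃ/ → /ʃe/, /g/ → /ge/, /z/ → /ze/.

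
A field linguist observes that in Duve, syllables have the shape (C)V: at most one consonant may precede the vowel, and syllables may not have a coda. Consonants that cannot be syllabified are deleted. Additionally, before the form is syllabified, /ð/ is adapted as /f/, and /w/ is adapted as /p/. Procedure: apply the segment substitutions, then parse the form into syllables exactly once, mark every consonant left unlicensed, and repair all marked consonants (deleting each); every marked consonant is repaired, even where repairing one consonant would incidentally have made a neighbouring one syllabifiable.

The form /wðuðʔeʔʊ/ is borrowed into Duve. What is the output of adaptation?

Substitution: /w/ → /p/, /ð/ → /f/, giving /pfufʔeʔʊ/.
Under (C)V, the unsyllabifiable consonants are /p/, /f/ (no codas are permitted; onsets are limited to one consonant).
Each unlicensed consonant is deleted: /p/, /f/.

fuʔeʔʊ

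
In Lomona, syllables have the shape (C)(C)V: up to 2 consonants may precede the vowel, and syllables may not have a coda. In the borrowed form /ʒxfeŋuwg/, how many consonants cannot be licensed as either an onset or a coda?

Under (C)(C)V, the unsyllabifiable consonants are /ʒ/, /w/, /g/ (no codas are permitted; onsets may contain at most 2 consonants).

3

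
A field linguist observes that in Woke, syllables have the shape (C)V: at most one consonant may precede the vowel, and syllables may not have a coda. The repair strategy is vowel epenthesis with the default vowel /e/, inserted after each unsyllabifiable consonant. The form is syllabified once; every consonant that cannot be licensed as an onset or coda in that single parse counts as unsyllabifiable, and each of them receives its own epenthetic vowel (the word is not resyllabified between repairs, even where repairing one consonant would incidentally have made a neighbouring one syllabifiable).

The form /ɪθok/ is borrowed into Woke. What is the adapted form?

Syllabifying with onset maximization leaves /k/ stranded (no codas are permitted; onsets are limited to one consonant).
Inserting the epenthetic vowel yields /k/ → /ke/.

ɪθoke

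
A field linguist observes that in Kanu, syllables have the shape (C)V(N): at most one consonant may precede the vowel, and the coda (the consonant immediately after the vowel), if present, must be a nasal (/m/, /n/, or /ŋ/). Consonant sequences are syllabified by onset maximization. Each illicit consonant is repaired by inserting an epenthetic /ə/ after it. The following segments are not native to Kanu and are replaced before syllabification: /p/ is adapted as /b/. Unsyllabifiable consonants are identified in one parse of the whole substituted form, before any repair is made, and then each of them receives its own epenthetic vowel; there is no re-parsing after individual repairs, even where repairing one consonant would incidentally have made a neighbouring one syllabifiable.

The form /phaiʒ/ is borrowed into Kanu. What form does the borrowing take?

Substitution: /p/ → /b/, giving /bhaiʒ/.
Syllabifying with onset maximization leaves /b/, /ʒ/ stranded (only a nasal (/m/, /n/, or /ŋ/) is licensed in coda position; onsets are limited to one consonant).
Each unlicensed consonant becomes the onset of a new syllable: /b/ → /bə/, /ʒ/ → /ʒə/.

bəhaiʒə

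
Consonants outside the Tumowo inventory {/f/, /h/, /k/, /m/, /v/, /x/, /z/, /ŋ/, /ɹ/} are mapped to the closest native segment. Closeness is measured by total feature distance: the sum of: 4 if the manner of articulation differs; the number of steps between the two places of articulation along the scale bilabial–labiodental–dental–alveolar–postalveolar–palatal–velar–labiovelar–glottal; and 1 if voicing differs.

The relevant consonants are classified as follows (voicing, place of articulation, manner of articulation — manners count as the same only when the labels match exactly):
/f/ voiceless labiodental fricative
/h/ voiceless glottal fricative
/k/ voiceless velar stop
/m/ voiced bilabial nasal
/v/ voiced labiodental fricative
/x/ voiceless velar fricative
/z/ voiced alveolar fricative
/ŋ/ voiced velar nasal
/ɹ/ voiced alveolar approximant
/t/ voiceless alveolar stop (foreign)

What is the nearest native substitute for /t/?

k

/k/ is closest: same manner (stop), place distance 3 (alveolar→velar), same voicing; total 3. Next closest is /z/ at distance 5.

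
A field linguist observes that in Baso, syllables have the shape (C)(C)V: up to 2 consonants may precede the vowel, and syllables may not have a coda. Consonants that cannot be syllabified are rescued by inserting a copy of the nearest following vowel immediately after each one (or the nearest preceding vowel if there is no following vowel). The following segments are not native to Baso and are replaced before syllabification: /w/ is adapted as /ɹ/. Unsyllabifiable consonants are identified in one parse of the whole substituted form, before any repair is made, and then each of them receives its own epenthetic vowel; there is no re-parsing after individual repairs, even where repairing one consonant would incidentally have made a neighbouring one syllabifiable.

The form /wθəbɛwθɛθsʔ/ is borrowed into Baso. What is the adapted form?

ɹθəbɛɹθɛθɛsɛʔɛ

Substitution: /w/ → /ɹ/, giving /ɹθəbɛɹθɛθsʔ/.
The consonants /θ/, /s/, /ʔ/ cannot be parsed into a legal (C)(C)V syllable (no codas are permitted; onsets may contain at most 2 consonants).
Inserting the epenthetic vowel yields /θ/ → /θɛ/, /s/ → /sɛ/, /ʔ/ → /ʔɛ/.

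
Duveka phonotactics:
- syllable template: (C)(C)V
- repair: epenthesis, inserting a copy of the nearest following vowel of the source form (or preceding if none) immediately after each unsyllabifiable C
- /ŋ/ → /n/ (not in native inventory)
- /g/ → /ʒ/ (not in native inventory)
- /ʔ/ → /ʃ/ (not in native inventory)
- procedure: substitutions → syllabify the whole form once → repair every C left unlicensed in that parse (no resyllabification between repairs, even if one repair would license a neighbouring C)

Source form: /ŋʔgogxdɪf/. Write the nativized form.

noʃʒoʒɪxdɪfɪ

Substitution: /ŋ/ → /n/, /ʔ/ → /ʃ/, /g/ → /ʒ/, giving /nʃʒoʒxdɪf/.
Syllabifying with onset maximization leaves /n/, /ʒ/, /f/ stranded (no codas are permitted; onsets may contain at most 2 consonants).
Each unlicensed consonant becomes the onset of a new syllable: /n/ → /no/, /ʒ/ → /ʒɪ/, /f/ → /fɪ/.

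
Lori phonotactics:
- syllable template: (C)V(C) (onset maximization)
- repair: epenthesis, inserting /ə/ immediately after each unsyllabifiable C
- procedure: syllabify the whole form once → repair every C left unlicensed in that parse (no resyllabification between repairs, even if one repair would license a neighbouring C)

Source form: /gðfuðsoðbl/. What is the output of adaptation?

gəðəfuðsoðbələ

Under (C)V(C), the unsyllabifiable consonants are /g/, /ð/, /b/, /l/ (at most one coda consonant is licensed; onsets are limited to one consonant).
Each unlicensed consonant becomes the onset of a new syllable: /g/ → /gə/, /ð/ → /ðə/, /b/ → /bə/, /l/ → /lə/.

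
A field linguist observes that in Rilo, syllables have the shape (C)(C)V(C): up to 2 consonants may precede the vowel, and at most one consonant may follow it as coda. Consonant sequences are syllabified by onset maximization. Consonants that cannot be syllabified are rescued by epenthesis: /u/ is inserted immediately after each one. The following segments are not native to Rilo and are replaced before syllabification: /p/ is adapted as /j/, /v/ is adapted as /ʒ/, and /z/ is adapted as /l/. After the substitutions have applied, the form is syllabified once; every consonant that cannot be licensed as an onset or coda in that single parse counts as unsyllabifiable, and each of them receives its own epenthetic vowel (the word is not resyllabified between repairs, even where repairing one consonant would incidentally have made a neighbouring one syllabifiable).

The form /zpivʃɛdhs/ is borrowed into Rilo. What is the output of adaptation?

ljiʒʃɛdhusu

Substitution: /z/ → /l/, /p/ → /j/, /v/ → /ʒ/, giving /ljiʒʃɛdhs/.
Syllabifying with onset maximization leaves /h/, /s/ stranded (at most one coda consonant is licensed; onsets may contain at most 2 consonants).
Inserting the epenthetic vowel yields /h/ → /hu/, /s/ → /su/.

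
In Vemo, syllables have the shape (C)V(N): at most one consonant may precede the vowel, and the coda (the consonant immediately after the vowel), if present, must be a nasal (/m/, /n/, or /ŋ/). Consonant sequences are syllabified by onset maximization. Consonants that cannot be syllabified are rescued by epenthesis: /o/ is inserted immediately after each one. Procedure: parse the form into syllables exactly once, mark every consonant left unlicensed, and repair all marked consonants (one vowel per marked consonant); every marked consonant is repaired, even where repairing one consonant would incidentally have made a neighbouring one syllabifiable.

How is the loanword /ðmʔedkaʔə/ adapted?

The consonants /ð/, /m/, /d/ cannot be parsed into a legal (C)V(N) syllable (only a nasal (/m/, /n/, or /ŋ/) is licensed in coda position; onsets are limited to one consonant).
Epenthesis after each stranded consonant: /ð/ → /ðo/, /m/ → /mo/, /d/ → /do/.

ðomoʔedokaʔə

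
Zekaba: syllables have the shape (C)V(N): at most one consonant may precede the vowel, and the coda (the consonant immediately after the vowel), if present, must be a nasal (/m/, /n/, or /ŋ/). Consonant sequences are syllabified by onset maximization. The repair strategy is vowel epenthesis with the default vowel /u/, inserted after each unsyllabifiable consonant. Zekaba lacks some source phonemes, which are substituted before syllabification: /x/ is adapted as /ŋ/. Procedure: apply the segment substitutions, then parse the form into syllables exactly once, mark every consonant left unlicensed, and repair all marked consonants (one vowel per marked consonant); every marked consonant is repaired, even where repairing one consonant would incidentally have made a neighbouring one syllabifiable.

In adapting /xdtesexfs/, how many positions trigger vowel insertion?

4

After substitution the input is /ŋdteseŋfs/.
The unsyllabifiable consonants are /ŋ/, /d/, /f/, /s/; each receives one epenthetic vowel.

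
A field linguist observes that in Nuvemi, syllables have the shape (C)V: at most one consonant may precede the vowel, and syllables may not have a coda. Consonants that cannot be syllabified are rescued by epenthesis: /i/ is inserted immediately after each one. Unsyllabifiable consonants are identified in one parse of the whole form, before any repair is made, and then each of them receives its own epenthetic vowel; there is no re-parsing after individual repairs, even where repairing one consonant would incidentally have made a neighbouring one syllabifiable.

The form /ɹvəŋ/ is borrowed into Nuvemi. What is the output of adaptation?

Under (C)V, the unsyllabifiable consonants are /ɹ/, /ŋ/ (no codas are permitted; onsets are limited to one consonant).
Epenthesis after each stranded consonant: /ɹ/ → /ɹi/, /ŋ/ → /ŋi/.

ɹivəŋi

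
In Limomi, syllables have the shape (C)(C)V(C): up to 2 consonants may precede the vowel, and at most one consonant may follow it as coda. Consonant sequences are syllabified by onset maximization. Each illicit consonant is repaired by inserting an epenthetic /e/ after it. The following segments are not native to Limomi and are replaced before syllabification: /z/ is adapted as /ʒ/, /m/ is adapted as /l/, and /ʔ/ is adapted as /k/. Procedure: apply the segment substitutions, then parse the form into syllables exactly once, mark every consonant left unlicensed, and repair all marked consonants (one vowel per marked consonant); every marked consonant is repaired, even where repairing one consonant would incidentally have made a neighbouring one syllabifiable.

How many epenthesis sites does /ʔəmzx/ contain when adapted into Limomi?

2

After substitution the input is /kəlʒx/.
The unsyllabifiable consonants are /ʒ/, /x/; each receives one epenthetic vowel.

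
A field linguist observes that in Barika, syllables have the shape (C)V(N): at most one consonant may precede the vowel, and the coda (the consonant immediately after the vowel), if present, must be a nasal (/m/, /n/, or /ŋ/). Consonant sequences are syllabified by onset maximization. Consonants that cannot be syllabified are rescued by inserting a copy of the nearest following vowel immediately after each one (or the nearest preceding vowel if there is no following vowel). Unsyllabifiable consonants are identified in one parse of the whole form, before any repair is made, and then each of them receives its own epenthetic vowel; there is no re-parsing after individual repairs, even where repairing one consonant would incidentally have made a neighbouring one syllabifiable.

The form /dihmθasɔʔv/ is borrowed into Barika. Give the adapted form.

dihamaθasɔʔɔvɔ

The consonants /h/, /m/, /ʔ/, /v/ cannot be parsed into a legal (C)V(N) syllable (only a nasal (/m/, /n/, or /ŋ/) is licensed in coda position; onsets are limited to one consonant).
Inserting the epenthetic vowel yields /h/ → /ha/, /m/ → /ma/, /ʔ/ → /ʔɔ/, /v/ → /vɔ/.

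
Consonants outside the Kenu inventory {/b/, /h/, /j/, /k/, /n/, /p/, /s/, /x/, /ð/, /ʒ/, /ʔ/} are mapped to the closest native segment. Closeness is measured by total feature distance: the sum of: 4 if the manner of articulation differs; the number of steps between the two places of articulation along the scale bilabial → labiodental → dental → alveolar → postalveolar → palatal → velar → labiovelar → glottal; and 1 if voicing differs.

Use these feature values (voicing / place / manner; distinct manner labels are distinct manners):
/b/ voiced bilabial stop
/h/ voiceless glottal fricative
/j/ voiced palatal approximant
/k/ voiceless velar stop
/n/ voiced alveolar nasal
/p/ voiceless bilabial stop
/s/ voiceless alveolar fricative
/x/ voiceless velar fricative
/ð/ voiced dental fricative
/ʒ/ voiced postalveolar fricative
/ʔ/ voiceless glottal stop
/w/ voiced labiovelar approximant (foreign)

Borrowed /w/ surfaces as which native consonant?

j

/j/ is closest: same manner (approximant), place distance 2 (labiovelar→palatal), same voicing; total 2. Next closest is /h/ at distance 6.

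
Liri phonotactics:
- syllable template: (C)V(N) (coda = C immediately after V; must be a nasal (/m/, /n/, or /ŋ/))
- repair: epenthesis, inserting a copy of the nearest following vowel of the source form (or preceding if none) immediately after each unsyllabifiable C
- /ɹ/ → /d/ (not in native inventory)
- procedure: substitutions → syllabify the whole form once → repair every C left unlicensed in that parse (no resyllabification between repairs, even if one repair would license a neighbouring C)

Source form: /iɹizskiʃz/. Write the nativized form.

Substitution: /ɹ/ → /d/, giving /idizskiʃz/.
Syllabifying with onset maximization leaves /z/, /s/, /ʃ/, /z/ stranded (only a nasal (/m/, /n/, or /ŋ/) is licensed in coda position; onsets are limited to one consonant).
Each unlicensed consonant becomes the onset of a new syllable: /z/ → /zi/, /s/ → /si/, /ʃ/ → /ʃi/, /z/ → /zi/.

idizisikiʃizi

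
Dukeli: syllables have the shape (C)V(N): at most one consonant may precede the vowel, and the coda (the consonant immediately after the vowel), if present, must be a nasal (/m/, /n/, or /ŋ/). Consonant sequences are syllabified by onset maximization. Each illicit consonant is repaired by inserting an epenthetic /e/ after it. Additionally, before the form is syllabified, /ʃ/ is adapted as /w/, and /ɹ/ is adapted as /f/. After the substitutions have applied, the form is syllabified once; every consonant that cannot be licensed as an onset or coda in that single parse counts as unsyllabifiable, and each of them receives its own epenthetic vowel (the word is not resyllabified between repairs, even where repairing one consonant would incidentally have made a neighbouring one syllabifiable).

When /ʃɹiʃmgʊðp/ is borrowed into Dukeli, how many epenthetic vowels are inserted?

After substitution the input is /wfiwmgʊðp/.
The unsyllabifiable consonants are /w/, /w/, /m/, /ð/, /p/; each receives one epenthetic vowel.

5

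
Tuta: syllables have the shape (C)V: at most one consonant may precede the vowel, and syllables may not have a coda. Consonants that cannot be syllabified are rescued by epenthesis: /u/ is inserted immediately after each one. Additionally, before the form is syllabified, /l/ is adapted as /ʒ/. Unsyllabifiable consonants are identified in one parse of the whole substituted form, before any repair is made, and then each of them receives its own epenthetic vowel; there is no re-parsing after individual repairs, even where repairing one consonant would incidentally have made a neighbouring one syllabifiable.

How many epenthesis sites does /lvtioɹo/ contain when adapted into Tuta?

After substitution the input is /ʒvtioɹo/.
The unsyllabifiable consonants are /ʒ/, /v/; each receives one epenthetic vowel.

2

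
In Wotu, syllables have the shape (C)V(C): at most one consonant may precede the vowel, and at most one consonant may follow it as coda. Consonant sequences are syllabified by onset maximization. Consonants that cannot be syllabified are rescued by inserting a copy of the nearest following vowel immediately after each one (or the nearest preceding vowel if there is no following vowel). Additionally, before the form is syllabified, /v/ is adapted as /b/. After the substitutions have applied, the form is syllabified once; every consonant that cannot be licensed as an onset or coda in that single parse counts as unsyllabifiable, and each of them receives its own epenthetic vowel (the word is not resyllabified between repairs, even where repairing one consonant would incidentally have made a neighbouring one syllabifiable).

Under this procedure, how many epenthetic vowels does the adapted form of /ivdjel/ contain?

After substitution the input is /ibdjel/.
The unsyllabifiable consonants are /d/; each receives one epenthetic vowel.

1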